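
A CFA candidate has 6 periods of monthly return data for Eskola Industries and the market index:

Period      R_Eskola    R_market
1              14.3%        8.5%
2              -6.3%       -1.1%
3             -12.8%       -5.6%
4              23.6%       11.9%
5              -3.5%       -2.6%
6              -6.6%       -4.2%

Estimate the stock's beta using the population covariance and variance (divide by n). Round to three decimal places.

Mean R_i = (14.3 − 6.3 − 12.8 + 23.6 − 3.5 − 6.6) / 6 = 1.4500%
Mean R_m = (8.5 − 1.1 − 5.6 + 11.9 − 2.6 − 4.2) / 6 = 1.1500%
Σ(R_i − R̄_i)(R_m − R̄_m) = 507.8150  ⇒  Cov = 507.8150 / 6 = 84.6358
Σ(R_m − R̄_m)² = 262.8950  ⇒  Var(R_m) = 262.8950 / 6 = 43.8158
β = Cov / Var(R_m) = 84.6358 / 43.8158 = 1.9316

1.932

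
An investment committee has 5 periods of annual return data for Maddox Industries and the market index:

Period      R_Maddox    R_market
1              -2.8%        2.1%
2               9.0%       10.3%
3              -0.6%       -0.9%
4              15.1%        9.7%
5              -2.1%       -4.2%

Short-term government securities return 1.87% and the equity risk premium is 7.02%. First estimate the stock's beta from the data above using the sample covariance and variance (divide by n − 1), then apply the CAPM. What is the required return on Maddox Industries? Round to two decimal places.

Mean R_i = (-2.8 + 9.0 − 0.6 + 15.1 − 2.1) / 5 = 3.7200%
Mean R_m = (2.1 + 10.3 − 0.9 + 9.7 − 4.2) / 5 = 3.4000%
Σ(R_i − R̄_i)(R_m − R̄_m) = 179.4100  ⇒  Cov = 179.4100 / 4 = 44.8525
Σ(R_m − R̄_m)² = 165.2400  ⇒  Var(R_m) = 165.2400 / 4 = 41.3100
β = Cov / Var(R_m) = 44.8525 / 41.3100 = 1.0858
E(R) = R_f + β × MRP = 1.87% + 1.0858 × 7.02% = 9.49%

9.49%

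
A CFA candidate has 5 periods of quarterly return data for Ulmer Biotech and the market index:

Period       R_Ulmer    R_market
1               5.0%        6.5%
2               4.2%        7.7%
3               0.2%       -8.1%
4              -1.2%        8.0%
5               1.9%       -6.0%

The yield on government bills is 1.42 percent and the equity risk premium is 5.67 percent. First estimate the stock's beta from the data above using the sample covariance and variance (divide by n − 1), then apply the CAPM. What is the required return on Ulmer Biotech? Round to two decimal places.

Mean R_i = (5.0 + 4.2 + 0.2 − 1.2 + 1.9) / 5 = 2.0200%
Mean R_m = (6.5 + 7.7 − 8.1 + 8.0 − 6.0) / 5 = 1.6200%
Σ(R_i − R̄_i)(R_m − R̄_m) = 25.8580  ⇒  Cov = 25.8580 / 4 = 6.4645
Σ(R_m − R̄_m)² = 254.0280  ⇒  Var(R_m) = 254.0280 / 4 = 63.5070
β = Cov / Var(R_m) = 6.4645 / 63.5070 = 0.1018
E(R) = R_f + β × MRP = 1.42% + 0.1018 × 5.67% = 2.00%

2.00%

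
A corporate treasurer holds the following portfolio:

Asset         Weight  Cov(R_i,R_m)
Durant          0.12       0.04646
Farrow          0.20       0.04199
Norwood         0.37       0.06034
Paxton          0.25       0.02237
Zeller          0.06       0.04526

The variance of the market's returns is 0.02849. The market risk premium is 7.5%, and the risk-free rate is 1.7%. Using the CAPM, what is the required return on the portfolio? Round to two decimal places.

13.44%

β_Durant = 0.04646 / 0.02849 = 1.6307
β_Farrow = 0.04199 / 0.02849 = 1.4739
β_Norwood = 0.06034 / 0.02849 = 2.1179
β_Paxton = 0.02237 / 0.02849 = 0.7852
β_Zeller = 0.04526 / 0.02849 = 1.5886
β_P = Σ w_i β_i = 0.12×1.6307 + 0.20×1.4739 + 0.37×2.1179 + 0.25×0.7852 + 0.06×1.5886 = 1.5657
E(R_P) = R_f + β_P × MRP = 1.7% + 1.5657 × 7.5% = 13.44%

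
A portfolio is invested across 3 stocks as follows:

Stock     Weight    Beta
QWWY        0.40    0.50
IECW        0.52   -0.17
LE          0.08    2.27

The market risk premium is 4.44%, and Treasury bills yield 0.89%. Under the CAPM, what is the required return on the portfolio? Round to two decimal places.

β_P = Σ w_i β_i = 0.40×0.50 + 0.52×-0.17 + 0.08×2.27 = 0.2932
E(R_P) = R_f + β_P × MRP = 0.89% + 0.2932 × 4.44% = 2.19%

2.19%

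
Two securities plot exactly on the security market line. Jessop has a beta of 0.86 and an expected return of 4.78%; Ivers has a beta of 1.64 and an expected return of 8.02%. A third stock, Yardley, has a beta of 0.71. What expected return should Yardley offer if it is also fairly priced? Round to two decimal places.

MRP (SML slope) = (8.02% − 4.78%) / (1.64 − 0.86) = 3.24% / 0.78 = 4.1538%
R_f (intercept) = 4.78% − 0.86 × 4.1538% = 1.2077%
E(R_Yardley) = R_f + β × MRP = 1.2077% + 0.71 × 4.1538% = 4.16%

4.16%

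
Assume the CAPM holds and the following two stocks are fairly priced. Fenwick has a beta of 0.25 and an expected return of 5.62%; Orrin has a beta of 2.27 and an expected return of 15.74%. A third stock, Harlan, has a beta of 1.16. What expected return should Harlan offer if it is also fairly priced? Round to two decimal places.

10.18%

MRP (SML slope) = (15.74% − 5.62%) / (2.27 − 0.25) = 10.12% / 2.02 = 5.0099%
R_f (intercept) = 5.62% − 0.25 × 5.0099% = 4.3675%
E(R_Harlan) = R_f + β × MRP = 4.3675% + 1.16 × 5.0099% = 10.18%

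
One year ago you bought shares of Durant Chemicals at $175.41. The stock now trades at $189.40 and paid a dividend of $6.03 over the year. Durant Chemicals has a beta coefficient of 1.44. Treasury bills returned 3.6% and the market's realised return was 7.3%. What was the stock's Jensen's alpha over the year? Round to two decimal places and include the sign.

Realised HPR = (P1 + D1 − P0) / P0 = (189.40 + 6.03 − 175.41) / 175.41 = 20.02 / 175.41 = 11.4133%
MRP = 7.3% − 3.6% = 3.70%
CAPM required = R_f + β·MRP = 3.6% + 1.44 × 3.7% = 8.9280%
α = realised − required = 11.4133% − 8.9280% = +2.49%

+2.49%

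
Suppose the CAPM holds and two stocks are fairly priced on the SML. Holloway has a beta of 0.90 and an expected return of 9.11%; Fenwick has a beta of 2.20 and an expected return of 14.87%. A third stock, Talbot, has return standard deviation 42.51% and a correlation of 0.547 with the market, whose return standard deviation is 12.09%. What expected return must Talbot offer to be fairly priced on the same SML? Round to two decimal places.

13.64%

MRP = (14.87% − 9.11%) / (2.20 − 0.90) = 4.4308%
R_f = 9.11% − 0.90 × 4.4308% = 5.1223%
β_Talbot = ρ·σ_i/σ_m = 0.547 × 42.51 / 12.09 = 1.9233
E(R_Talbot) = R_f + β × MRP = 5.1223% + 1.9233 × 4.4308% = 13.64%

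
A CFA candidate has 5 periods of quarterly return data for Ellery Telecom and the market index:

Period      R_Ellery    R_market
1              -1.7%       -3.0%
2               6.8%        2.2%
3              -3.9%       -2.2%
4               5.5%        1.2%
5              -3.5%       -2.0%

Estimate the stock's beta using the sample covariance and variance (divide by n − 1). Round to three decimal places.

2.104

Mean R_i = (-1.7 + 6.8 − 3.9 + 5.5 − 3.5) / 5 = 0.6400%
Mean R_m = (-3.0 + 2.2 − 2.2 + 1.2 − 2.0) / 5 = -0.7600%
Σ(R_i − R̄_i)(R_m − R̄_m) = 44.6720  ⇒  Cov = 44.6720 / 4 = 11.1680
Σ(R_m − R̄_m)² = 21.2320  ⇒  Var(R_m) = 21.2320 / 4 = 5.3080
β = Cov / Var(R_m) = 11.1680 / 5.3080 = 2.1040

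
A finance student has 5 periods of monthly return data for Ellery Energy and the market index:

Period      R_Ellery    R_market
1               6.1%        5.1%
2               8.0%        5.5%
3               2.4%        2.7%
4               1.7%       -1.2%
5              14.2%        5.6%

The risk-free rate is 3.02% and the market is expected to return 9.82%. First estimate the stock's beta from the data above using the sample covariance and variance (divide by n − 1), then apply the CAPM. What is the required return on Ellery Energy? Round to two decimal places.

11.98%

Mean R_i = (6.1 + 8.0 + 2.4 + 1.7 + 14.2) / 5 = 6.4800%
Mean R_m = (5.1 + 5.5 + 2.7 − 1.2 + 5.6) / 5 = 3.5400%
Σ(R_i − R̄_i)(R_m − R̄_m) = 44.3740  ⇒  Cov = 44.3740 / 4 = 11.0935
Σ(R_m − R̄_m)² = 33.6920  ⇒  Var(R_m) = 33.6920 / 4 = 8.4230
β = Cov / Var(R_m) = 11.0935 / 8.4230 = 1.3170
MRP = 9.82% − 3.02% = 6.80%
E(R) = R_f + β × MRP = 3.02% + 1.3170 × 6.80% = 11.98%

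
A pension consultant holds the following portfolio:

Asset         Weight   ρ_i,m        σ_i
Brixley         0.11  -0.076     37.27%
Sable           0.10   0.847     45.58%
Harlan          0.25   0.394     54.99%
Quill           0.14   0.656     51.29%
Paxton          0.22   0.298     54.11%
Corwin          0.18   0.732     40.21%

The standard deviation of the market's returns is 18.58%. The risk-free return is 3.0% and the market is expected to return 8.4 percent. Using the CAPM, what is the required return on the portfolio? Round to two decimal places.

β_Brixley = -0.076 × 37.27% / 18.58% = -0.1524
β_Sable = 0.847 × 45.58% / 18.58% = 2.0778
β_Harlan = 0.394 × 54.99% / 18.58% = 1.1661
β_Quill = 0.656 × 51.29% / 18.58% = 1.8109
β_Paxton = 0.298 × 54.11% / 18.58% = 0.8679
β_Corwin = 0.732 × 40.21% / 18.58% = 1.5842
β_P = Σ w_i β_i = 0.11×-0.1524 + 0.10×2.0778 + 0.25×1.1661 + 0.14×1.8109 + 0.22×0.8679 + 0.18×1.5842 = 1.2122
MRP = 8.4% − 3.0% = 5.40%
E(R_P) = R_f + β_P × MRP = 3.0% + 1.2122 × 5.4% = 9.55%

9.55%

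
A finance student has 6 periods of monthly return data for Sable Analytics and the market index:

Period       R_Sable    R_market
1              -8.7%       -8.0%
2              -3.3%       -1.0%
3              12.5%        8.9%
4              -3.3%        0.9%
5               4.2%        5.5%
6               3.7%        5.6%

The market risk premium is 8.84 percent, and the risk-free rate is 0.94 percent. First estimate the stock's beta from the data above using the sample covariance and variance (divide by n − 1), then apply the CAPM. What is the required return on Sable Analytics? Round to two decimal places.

11.32%

Mean R_i = (-8.7 − 3.3 + 12.5 − 3.3 + 4.2 + 3.7) / 6 = 0.8500%
Mean R_m = (-8.0 − 1.0 + 8.9 + 0.9 + 5.5 + 5.6) / 6 = 1.9833%
Σ(R_i − R̄_i)(R_m − R̄_m) = 214.8850  ⇒  Cov = 214.8850 / 5 = 42.9770
Σ(R_m − R̄_m)² = 183.0283  ⇒  Var(R_m) = 183.0283 / 5 = 36.6057
β = Cov / Var(R_m) = 42.9770 / 36.6057 = 1.1741
E(R) = R_f + β × MRP = 0.94% + 1.1741 × 8.84% = 11.32%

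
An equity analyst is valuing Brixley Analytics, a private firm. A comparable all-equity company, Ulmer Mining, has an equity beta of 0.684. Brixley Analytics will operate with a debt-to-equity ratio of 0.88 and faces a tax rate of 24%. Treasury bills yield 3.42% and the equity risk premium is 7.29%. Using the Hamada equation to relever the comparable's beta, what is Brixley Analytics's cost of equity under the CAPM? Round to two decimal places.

11.74%

β_L = β_U × [1 + (1 − t)(D/E)] = 0.684 × [1 + (1 − 0.24) × 0.88]
    = 0.684 × [1 + 0.76 × 0.88] = 0.684 × 1.6688 = 1.1415
E(R) = R_f + β_L × MRP = 3.42% + 1.1415 × 7.29% = 11.74%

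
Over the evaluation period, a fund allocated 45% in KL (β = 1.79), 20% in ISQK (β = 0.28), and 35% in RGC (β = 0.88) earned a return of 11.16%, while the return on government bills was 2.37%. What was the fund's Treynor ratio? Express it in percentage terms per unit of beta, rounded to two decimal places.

β_P = 0.45×1.79 + 0.20×0.28 + 0.35×0.88 = 1.1695
Treynor = (R_P − R_f) / β_P = (11.16% − 2.37%) / 1.1695 = 8.79% / 1.1695 = 7.52%

7.52%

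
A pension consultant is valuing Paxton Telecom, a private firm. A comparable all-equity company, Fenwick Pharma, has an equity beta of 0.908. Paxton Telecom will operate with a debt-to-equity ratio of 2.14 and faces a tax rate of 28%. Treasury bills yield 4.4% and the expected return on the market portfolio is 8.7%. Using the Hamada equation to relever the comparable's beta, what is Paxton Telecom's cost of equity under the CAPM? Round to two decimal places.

β_L = β_U × [1 + (1 − t)(D/E)] = 0.908 × [1 + (1 − 0.28) × 2.14]
    = 0.908 × [1 + 0.72 × 2.14] = 0.908 × 2.5408 = 2.3070
MRP = 8.7% − 4.4% = 4.30%
E(R) = R_f + β_L × MRP = 4.4% + 2.3070 × 4.3% = 14.32%

14.32%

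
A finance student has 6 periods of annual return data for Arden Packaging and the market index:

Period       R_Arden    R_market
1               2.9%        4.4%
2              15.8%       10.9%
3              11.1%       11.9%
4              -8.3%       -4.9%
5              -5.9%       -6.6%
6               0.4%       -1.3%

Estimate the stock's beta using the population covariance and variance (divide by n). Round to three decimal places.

Mean R_i = (2.9 + 15.8 + 11.1 − 8.3 − 5.9 + 0.4) / 6 = 2.6667%
Mean R_m = (4.4 + 10.9 + 11.9 − 4.9 − 6.6 − 1.3) / 6 = 2.4000%
Σ(R_i − R̄_i)(R_m − R̄_m) = 357.7600  ⇒  Cov = 357.7600 / 6 = 59.6267
Σ(R_m − R̄_m)² = 314.4800  ⇒  Var(R_m) = 314.4800 / 6 = 52.4133
β = Cov / Var(R_m) = 59.6267 / 52.4133 = 1.1376

1.138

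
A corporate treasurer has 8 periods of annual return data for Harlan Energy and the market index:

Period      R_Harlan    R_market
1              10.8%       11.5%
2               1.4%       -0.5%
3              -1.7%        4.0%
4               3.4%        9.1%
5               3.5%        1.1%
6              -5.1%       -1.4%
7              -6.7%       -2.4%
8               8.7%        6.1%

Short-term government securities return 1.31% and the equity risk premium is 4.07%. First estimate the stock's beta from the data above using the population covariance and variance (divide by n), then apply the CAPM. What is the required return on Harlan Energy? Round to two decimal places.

Mean R_i = (10.8 + 1.4 − 1.7 + 3.4 + 3.5 − 5.1 − 6.7 + 8.7) / 8 = 1.7875%
Mean R_m = (11.5 − 0.5 + 4.0 + 9.1 + 1.1 − 1.4 − 2.4 + 6.1) / 8 = 3.4375%
Σ(R_i − R̄_i)(R_m − R̄_m) = 178.6238  ⇒  Cov = 178.6238 / 8 = 22.3280
Σ(R_m − R̄_m)² = 182.9188  ⇒  Var(R_m) = 182.9188 / 8 = 22.8649
β = Cov / Var(R_m) = 22.3280 / 22.8649 = 0.9765
E(R) = R_f + β × MRP = 1.31% + 0.9765 × 4.07% = 5.28%

5.28%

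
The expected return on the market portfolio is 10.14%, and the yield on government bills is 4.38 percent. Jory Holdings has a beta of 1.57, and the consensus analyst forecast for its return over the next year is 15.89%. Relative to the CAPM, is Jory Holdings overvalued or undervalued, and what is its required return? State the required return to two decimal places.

Undervalued; required return 13.42%

MRP = 10.14% − 4.38% = 5.76%
Required return = R_f + β·MRP = 4.38% + 1.57 × 5.76% = 13.42%
Forecast 15.89% > required 13.42% → the stock plots above the SML → undervalued.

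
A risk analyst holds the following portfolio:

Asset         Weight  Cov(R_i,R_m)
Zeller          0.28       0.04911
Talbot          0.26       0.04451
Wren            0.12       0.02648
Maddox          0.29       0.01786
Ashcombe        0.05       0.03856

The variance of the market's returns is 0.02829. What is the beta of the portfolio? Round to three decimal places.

β_Zeller = 0.04911 / 0.02829 = 1.7359
β_Talbot = 0.04451 / 0.02829 = 1.5733
β_Wren = 0.02648 / 0.02829 = 0.9360
β_Maddox = 0.01786 / 0.02829 = 0.6313
β_Ashcombe = 0.03856 / 0.02829 = 1.3630
β_P = Σ w_i β_i = 0.28×1.7359 + 0.26×1.5733 + 0.12×0.9360 + 0.29×0.6313 + 0.05×1.3630 = 1.2587

1.259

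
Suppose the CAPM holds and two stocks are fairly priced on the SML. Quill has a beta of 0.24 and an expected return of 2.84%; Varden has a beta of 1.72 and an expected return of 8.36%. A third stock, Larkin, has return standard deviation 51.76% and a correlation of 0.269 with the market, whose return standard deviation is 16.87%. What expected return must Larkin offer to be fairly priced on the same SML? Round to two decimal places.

5.02%

MRP = (8.36% − 2.84%) / (1.72 − 0.24) = 3.7297%
R_f = 2.84% − 0.24 × 3.7297% = 1.9449%
β_Larkin = ρ·σ_i/σ_m = 0.269 × 51.76 / 16.87 = 0.8253
E(R_Larkin) = R_f + β × MRP = 1.9449% + 0.8253 × 3.7297% = 5.02%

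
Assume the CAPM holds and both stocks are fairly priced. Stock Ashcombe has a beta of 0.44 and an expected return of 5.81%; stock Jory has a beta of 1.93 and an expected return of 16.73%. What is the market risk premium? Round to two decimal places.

7.33%

Both satisfy E(R) = R_f + β·MRP, so the slope of the SML is
MRP = (16.73% − 5.81%) / (1.93 − 0.44) = 10.92% / 1.49 = 7.3289%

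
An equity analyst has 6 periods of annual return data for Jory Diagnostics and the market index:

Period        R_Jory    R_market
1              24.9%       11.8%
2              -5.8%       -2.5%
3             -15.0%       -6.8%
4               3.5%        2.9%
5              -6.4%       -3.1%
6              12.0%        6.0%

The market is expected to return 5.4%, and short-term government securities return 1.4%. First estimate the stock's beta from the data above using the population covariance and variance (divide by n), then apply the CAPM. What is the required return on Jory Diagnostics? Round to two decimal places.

9.84%

Mean R_i = (24.9 − 5.8 − 15.0 + 3.5 − 6.4 + 12.0) / 6 = 2.2000%
Mean R_m = (11.8 − 2.5 − 6.8 + 2.9 − 3.1 + 6.0) / 6 = 1.3833%
Σ(R_i − R̄_i)(R_m − R̄_m) = 494.0500  ⇒  Cov = 494.0500 / 6 = 82.3417
Σ(R_m − R̄_m)² = 234.2683  ⇒  Var(R_m) = 234.2683 / 6 = 39.0447
β = Cov / Var(R_m) = 82.3417 / 39.0447 = 2.1089
MRP = 5.4% − 1.4% = 4.00%
E(R) = R_f + β × MRP = 1.4% + 2.1089 × 4.0% = 9.84%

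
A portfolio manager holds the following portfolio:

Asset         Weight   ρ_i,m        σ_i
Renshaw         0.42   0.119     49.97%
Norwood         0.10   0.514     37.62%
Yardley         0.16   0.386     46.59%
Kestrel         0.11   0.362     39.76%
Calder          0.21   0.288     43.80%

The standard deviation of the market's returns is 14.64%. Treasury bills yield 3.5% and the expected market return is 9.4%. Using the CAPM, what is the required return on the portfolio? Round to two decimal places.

8.15%

β_Renshaw = 0.119 × 49.97% / 14.64% = 0.4062
β_Norwood = 0.514 × 37.62% / 14.64% = 1.3208
β_Yardley = 0.386 × 46.59% / 14.64% = 1.2284
β_Kestrel = 0.362 × 39.76% / 14.64% = 0.9831
β_Calder = 0.288 × 43.80% / 14.64% = 0.8616
β_P = Σ w_i β_i = 0.42×0.4062 + 0.10×1.3208 + 0.16×1.2284 + 0.11×0.9831 + 0.21×0.8616 = 0.7883
MRP = 9.4% − 3.5% = 5.90%
E(R_P) = R_f + β_P × MRP = 3.5% + 0.7883 × 5.9% = 8.15%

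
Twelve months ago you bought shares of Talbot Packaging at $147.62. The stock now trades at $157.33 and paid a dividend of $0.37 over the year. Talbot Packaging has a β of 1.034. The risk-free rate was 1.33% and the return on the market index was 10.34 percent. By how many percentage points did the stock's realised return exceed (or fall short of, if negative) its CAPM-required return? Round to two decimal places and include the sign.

Realised HPR = (P1 + D1 − P0) / P0 = (157.33 + 0.37 − 147.62) / 147.62 = 10.08 / 147.62 = 6.8283%
MRP = 10.34% − 1.33% = 9.01%
CAPM required = R_f + β·MRP = 1.33% + 1.034 × 9.01% = 10.64634%
α = realised − required = 6.8283% − 10.64634% = -3.82%

-3.82%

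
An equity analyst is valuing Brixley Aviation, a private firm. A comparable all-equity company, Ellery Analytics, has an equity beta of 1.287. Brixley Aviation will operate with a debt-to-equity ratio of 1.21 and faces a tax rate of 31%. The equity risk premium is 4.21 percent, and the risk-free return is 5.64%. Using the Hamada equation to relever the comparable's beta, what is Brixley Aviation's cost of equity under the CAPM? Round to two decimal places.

β_L = β_U × [1 + (1 − t)(D/E)] = 1.287 × [1 + (1 − 0.31) × 1.21]
    = 1.287 × [1 + 0.69 × 1.21] = 1.287 × 1.8349 = 2.3615
E(R) = R_f + β_L × MRP = 5.64% + 2.3615 × 4.21% = 15.58%

15.58%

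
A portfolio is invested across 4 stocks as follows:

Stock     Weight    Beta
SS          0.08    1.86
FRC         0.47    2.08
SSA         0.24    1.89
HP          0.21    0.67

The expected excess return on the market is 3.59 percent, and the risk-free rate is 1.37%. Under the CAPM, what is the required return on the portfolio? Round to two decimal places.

β_P = Σ w_i β_i = 0.08×1.86 + 0.47×2.08 + 0.24×1.89 + 0.21×0.67 = 1.7207
E(R_P) = R_f + β_P × MRP = 1.37% + 1.7207 × 3.59% = 7.55%

7.55%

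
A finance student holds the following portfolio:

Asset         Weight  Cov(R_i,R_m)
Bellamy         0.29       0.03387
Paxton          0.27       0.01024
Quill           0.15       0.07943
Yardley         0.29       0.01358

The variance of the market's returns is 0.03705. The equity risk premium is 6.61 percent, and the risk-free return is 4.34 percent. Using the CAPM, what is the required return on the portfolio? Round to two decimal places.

β_Bellamy = 0.03387 / 0.03705 = 0.9142
β_Paxton = 0.01024 / 0.03705 = 0.2764
β_Quill = 0.07943 / 0.03705 = 2.1439
β_Yardley = 0.01358 / 0.03705 = 0.3665
β_P = Σ w_i β_i = 0.29×0.9142 + 0.27×0.2764 + 0.15×2.1439 + 0.29×0.3665 = 0.7676
E(R_P) = R_f + β_P × MRP = 4.34% + 0.7676 × 6.61% = 9.41%

9.41%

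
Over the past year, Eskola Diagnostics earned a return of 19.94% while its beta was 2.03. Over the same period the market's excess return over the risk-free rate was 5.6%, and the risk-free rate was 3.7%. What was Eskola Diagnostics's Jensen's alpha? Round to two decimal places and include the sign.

CAPM benchmark = R_f + β(R_m − R_f) = 3.7% + 2.03 × 5.6% = 15.0680%
α = actual − benchmark = 19.94% − 15.0680% = +4.87%

+4.87%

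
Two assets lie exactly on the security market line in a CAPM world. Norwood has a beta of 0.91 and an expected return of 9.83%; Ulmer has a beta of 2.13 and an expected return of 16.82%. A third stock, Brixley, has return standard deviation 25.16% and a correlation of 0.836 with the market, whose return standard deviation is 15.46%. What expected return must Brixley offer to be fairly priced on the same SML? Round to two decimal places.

12.41%

MRP = (16.82% − 9.83%) / (2.13 − 0.91) = 5.7295%
R_f = 9.83% − 0.91 × 5.7295% = 4.6162%
β_Brixley = ρ·σ_i/σ_m = 0.836 × 25.16 / 15.46 = 1.3605
E(R_Brixley) = R_f + β × MRP = 4.6162% + 1.3605 × 5.7295% = 12.41%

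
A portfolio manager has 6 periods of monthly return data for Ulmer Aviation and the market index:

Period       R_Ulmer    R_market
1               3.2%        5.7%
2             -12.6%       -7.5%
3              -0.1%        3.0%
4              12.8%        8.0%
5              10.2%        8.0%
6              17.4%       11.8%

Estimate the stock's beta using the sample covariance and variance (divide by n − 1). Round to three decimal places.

Mean R_i = (3.2 − 12.6 − 0.1 + 12.8 + 10.2 + 17.4) / 6 = 5.1500%
Mean R_m = (5.7 − 7.5 + 3.0 + 8.0 + 8.0 + 11.8) / 6 = 4.8333%
Σ(R_i − R̄_i)(R_m − R̄_m) = 352.4100  ⇒  Cov = 352.4100 / 5 = 70.4820
Σ(R_m − R̄_m)² = 224.8133  ⇒  Var(R_m) = 224.8133 / 5 = 44.9627
β = Cov / Var(R_m) = 70.4820 / 44.9627 = 1.5676

1.568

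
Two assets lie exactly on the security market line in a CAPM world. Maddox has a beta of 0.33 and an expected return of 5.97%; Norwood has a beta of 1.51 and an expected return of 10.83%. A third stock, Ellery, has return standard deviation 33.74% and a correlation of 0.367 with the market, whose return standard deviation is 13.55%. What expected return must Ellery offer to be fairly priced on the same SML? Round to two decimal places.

MRP = (10.83% − 5.97%) / (1.51 − 0.33) = 4.1186%
R_f = 5.97% − 0.33 × 4.1186% = 4.6109%
β_Ellery = ρ·σ_i/σ_m = 0.367 × 33.74 / 13.55 = 0.9138
E(R_Ellery) = R_f + β × MRP = 4.6109% + 0.9138 × 4.1186% = 8.37%

8.37%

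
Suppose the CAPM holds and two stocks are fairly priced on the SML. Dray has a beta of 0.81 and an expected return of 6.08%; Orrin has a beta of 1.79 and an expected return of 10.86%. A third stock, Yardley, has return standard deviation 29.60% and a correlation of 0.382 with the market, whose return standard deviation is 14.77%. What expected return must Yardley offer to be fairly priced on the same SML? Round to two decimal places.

5.86%

MRP = (10.86% − 6.08%) / (1.79 − 0.81) = 4.8776%
R_f = 6.08% − 0.81 × 4.8776% = 2.1291%
β_Yardley = ρ·σ_i/σ_m = 0.382 × 29.60 / 14.77 = 0.7656
E(R_Yardley) = R_f + β × MRP = 2.1291% + 0.7656 × 4.8776% = 5.86%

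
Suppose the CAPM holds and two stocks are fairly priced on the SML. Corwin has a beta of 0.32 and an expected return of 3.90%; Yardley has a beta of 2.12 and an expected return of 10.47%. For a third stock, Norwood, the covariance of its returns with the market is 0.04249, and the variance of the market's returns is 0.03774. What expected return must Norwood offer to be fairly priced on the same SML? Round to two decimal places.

MRP = (10.47% − 3.90%) / (2.12 − 0.32) = 3.6500%
R_f = 3.90% − 0.32 × 3.6500% = 2.7320%
β_Norwood = Cov / Var(R_m) = 0.04249 / 0.03774 = 1.1259
E(R_Norwood) = R_f + β × MRP = 2.7320% + 1.1259 × 3.6500% = 6.84%

6.84%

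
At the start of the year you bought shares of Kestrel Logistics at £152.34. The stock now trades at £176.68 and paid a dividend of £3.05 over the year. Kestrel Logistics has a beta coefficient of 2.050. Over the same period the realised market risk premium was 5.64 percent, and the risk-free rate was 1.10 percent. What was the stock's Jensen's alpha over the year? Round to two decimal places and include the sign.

Realised HPR = (P1 + D1 − P0) / P0 = (176.68 + 3.05 − 152.34) / 152.34 = 27.39 / 152.34 = 17.9795%
CAPM required = R_f + β·MRP = 1.10% + 2.050 × 5.64% = 12.66200%
α = realised − required = 17.9795% − 12.66200% = +5.32%

+5.32%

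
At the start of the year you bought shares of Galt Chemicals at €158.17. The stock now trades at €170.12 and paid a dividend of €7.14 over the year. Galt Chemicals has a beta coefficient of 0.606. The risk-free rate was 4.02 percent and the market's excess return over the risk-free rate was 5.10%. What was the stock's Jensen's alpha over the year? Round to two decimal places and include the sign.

+4.96%

Realised HPR = (P1 + D1 − P0) / P0 = (170.12 + 7.14 − 158.17) / 158.17 = 19.09 / 158.17 = 12.0693%
CAPM required = R_f + β·MRP = 4.02% + 0.606 × 5.10% = 7.11060%
α = realised − required = 12.0693% − 7.11060% = +4.96%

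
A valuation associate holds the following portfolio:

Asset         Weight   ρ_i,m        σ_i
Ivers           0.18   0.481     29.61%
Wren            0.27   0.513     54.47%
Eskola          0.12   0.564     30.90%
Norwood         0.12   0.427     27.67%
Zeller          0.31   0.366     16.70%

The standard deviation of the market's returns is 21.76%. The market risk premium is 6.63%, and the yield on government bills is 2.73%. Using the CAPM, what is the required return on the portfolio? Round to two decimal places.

7.46%

β_Ivers = 0.481 × 29.61% / 21.76% = 0.6545
β_Wren = 0.513 × 54.47% / 21.76% = 1.2842
β_Eskola = 0.564 × 30.90% / 21.76% = 0.8009
β_Norwood = 0.427 × 27.67% / 21.76% = 0.5430
β_Zeller = 0.366 × 16.70% / 21.76% = 0.2809
β_P = Σ w_i β_i = 0.18×0.6545 + 0.27×1.2842 + 0.12×0.8009 + 0.12×0.5430 + 0.31×0.2809 = 0.7129
E(R_P) = R_f + β_P × MRP = 2.73% + 0.7129 × 6.63% = 7.46%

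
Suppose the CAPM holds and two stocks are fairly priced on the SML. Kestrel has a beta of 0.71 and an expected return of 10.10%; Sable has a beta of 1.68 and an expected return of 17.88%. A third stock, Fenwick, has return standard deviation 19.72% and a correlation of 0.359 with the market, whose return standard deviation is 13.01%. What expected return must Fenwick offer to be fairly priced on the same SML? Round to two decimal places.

MRP = (17.88% − 10.10%) / (1.68 − 0.71) = 8.0206%
R_f = 10.10% − 0.71 × 8.0206% = 4.4054%
β_Fenwick = ρ·σ_i/σ_m = 0.359 × 19.72 / 13.01 = 0.5442
E(R_Fenwick) = R_f + β × MRP = 4.4054% + 0.5442 × 8.0206% = 8.77%

8.77%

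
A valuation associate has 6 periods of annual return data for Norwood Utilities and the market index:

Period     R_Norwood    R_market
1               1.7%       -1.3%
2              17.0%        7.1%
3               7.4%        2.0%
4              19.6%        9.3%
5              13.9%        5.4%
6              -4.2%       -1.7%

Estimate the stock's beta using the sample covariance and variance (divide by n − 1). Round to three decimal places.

Mean R_i = (1.7 + 17.0 + 7.4 + 19.6 + 13.9 − 4.2) / 6 = 9.2333%
Mean R_m = (-1.3 + 7.1 + 2.0 + 9.3 + 5.4 − 1.7) / 6 = 3.4667%
Σ(R_i − R̄_i)(R_m − R̄_m) = 205.7167  ⇒  Cov = 205.7167 / 5 = 41.1433
Σ(R_m − R̄_m)² = 102.5333  ⇒  Var(R_m) = 102.5333 / 5 = 20.5067
β = Cov / Var(R_m) = 41.1433 / 20.5067 = 2.0063

2.006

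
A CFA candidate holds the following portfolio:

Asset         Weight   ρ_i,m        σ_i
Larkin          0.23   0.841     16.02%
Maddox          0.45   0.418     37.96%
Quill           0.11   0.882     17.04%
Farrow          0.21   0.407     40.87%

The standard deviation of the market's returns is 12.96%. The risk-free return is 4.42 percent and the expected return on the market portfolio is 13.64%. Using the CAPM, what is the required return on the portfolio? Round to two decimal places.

15.37%

β_Larkin = 0.841 × 16.02% / 12.96% = 1.0396
β_Maddox = 0.418 × 37.96% / 12.96% = 1.2243
β_Quill = 0.882 × 17.04% / 12.96% = 1.1597
β_Farrow = 0.407 × 40.87% / 12.96% = 1.2835
β_P = Σ w_i β_i = 0.23×1.0396 + 0.45×1.2243 + 0.11×1.1597 + 0.21×1.2835 = 1.1871
MRP = 13.64% − 4.42% = 9.22%
E(R_P) = R_f + β_P × MRP = 4.42% + 1.1871 × 9.22% = 15.37%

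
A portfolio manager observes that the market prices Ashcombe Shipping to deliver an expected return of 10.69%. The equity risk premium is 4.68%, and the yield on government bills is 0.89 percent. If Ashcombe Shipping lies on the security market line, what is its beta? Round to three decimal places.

2.094

β = (E(R) − R_f) / MRP = (10.69% − 0.89%) / 4.68% = 9.80% / 4.68% = 2.094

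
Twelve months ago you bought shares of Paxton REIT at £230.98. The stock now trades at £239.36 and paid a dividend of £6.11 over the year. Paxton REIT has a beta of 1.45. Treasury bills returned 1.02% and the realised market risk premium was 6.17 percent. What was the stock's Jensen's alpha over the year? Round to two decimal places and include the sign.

Realised HPR = (P1 + D1 − P0) / P0 = (239.36 + 6.11 − 230.98) / 230.98 = 14.49 / 230.98 = 6.2733%
CAPM required = R_f + β·MRP = 1.02% + 1.45 × 6.17% = 9.9665%
α = realised − required = 6.2733% − 9.9665% = -3.69%

-3.69%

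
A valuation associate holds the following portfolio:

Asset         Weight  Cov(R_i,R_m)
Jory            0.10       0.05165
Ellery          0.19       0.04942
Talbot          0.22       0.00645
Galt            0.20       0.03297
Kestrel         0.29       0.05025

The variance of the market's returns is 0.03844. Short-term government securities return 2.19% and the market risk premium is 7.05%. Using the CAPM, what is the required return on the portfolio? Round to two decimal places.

β_Jory = 0.05165 / 0.03844 = 1.3437
β_Ellery = 0.04942 / 0.03844 = 1.2856
β_Talbot = 0.00645 / 0.03844 = 0.1678
β_Galt = 0.03297 / 0.03844 = 0.8577
β_Kestrel = 0.05025 / 0.03844 = 1.3072
β_P = Σ w_i β_i = 0.10×1.3437 + 0.19×1.2856 + 0.22×0.1678 + 0.20×0.8577 + 0.29×1.3072 = 0.9662
E(R_P) = R_f + β_P × MRP = 2.19% + 0.9662 × 7.05% = 9.00%

9.00%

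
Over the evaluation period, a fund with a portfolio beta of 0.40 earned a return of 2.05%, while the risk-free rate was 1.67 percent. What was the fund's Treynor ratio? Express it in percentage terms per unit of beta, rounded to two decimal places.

Treynor = (R_P − R_f) / β_P = (2.05% − 1.67%) / 0.4000 = 0.38% / 0.4000 = 0.95%

0.95%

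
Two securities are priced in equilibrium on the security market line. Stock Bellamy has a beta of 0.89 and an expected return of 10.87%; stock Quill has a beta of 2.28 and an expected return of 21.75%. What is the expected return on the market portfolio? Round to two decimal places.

Both satisfy E(R) = R_f + β·MRP, so the slope of the SML is
MRP = (21.75% − 10.87%) / (2.28 − 0.89) = 10.88% / 1.39 = 7.8273%
R_f = E(R_Bellamy) − β_Bellamy·MRP = 10.87% − 0.89 × 7.8273% = 3.9037%
E(R_m) = R_f + MRP = 3.9037% + 7.8273% = 11.73%

11.73%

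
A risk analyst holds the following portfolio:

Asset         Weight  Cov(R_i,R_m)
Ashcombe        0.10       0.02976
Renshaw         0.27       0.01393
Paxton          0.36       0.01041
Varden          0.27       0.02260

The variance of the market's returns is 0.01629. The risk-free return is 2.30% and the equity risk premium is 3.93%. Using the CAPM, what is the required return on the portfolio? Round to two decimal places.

6.30%

β_Ashcombe = 0.02976 / 0.01629 = 1.8269
β_Renshaw = 0.01393 / 0.01629 = 0.8551
β_Paxton = 0.01041 / 0.01629 = 0.6390
β_Varden = 0.02260 / 0.01629 = 1.3874
β_P = Σ w_i β_i = 0.10×1.8269 + 0.27×0.8551 + 0.36×0.6390 + 0.27×1.3874 = 1.0182
E(R_P) = R_f + β_P × MRP = 2.30% + 1.0182 × 3.93% = 6.30%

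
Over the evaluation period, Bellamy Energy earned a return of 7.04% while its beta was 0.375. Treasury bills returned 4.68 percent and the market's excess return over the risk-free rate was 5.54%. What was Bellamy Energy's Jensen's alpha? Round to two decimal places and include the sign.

CAPM benchmark = R_f + β(R_m − R_f) = 4.68% + 0.375 × 5.54% = 6.75750%
α = actual − benchmark = 7.04% − 6.75750% = +0.28%

+0.28%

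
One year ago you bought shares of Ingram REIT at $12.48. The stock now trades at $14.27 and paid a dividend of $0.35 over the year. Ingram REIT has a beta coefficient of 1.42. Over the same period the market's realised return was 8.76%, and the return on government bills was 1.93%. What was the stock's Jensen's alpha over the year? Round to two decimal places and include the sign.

+5.52%

Realised HPR = (P1 + D1 − P0) / P0 = (14.27 + 0.35 − 12.48) / 12.48 = 2.14 / 12.48 = 17.1474%
MRP = 8.76% − 1.93% = 6.83%
CAPM required = R_f + β·MRP = 1.93% + 1.42 × 6.83% = 11.6286%
α = realised − required = 17.1474% − 11.6286% = +5.52%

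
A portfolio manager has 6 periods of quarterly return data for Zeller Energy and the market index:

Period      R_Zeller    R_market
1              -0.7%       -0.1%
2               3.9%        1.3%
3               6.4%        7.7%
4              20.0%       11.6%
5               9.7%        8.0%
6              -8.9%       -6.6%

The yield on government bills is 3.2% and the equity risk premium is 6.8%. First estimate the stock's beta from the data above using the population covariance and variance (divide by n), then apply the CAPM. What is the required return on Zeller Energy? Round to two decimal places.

Mean R_i = (-0.7 + 3.9 + 6.4 + 20.0 + 9.7 − 8.9) / 6 = 5.0667%
Mean R_m = (-0.1 + 1.3 + 7.7 + 11.6 + 8.0 − 6.6) / 6 = 3.6500%
Σ(R_i − R̄_i)(R_m − R̄_m) = 311.8000  ⇒  Cov = 311.8000 / 6 = 51.9667
Σ(R_m − R̄_m)² = 223.1750  ⇒  Var(R_m) = 223.1750 / 6 = 37.1958
β = Cov / Var(R_m) = 51.9667 / 37.1958 = 1.3971
E(R) = R_f + β × MRP = 3.2% + 1.3971 × 6.8% = 12.70%

12.70%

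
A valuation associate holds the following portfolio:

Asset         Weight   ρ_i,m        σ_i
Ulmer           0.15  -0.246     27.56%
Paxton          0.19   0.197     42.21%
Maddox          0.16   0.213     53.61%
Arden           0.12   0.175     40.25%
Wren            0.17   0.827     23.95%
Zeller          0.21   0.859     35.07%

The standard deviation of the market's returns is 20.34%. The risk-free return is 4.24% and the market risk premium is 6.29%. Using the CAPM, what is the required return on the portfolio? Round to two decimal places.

8.24%

β_Ulmer = -0.246 × 27.56% / 20.34% = -0.3333
β_Paxton = 0.197 × 42.21% / 20.34% = 0.4088
β_Maddox = 0.213 × 53.61% / 20.34% = 0.5614
β_Arden = 0.175 × 40.25% / 20.34% = 0.3463
β_Wren = 0.827 × 23.95% / 20.34% = 0.9738
β_Zeller = 0.859 × 35.07% / 20.34% = 1.4811
β_P = Σ w_i β_i = 0.15×-0.3333 + 0.19×0.4088 + 0.16×0.5614 + 0.12×0.3463 + 0.17×0.9738 + 0.21×1.4811 = 0.6356
E(R_P) = R_f + β_P × MRP = 4.24% + 0.6356 × 6.29% = 8.24%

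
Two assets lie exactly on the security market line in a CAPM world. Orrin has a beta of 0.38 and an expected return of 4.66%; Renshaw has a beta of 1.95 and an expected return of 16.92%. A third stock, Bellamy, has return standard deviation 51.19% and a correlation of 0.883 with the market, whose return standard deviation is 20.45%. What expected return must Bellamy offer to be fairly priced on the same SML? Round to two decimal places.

MRP = (16.92% − 4.66%) / (1.95 − 0.38) = 7.8089%
R_f = 4.66% − 0.38 × 7.8089% = 1.6926%
β_Bellamy = ρ·σ_i/σ_m = 0.883 × 51.19 / 20.45 = 2.2103
E(R_Bellamy) = R_f + β × MRP = 1.6926% + 2.2103 × 7.8089% = 18.95%

18.95%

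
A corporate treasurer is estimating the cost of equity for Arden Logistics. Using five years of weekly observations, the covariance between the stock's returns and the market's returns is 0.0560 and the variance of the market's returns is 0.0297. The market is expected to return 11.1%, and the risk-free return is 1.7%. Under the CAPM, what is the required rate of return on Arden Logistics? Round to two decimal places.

β = Cov(R_i, R_m) / Var(R_m) = 0.0560 / 0.0297 = 1.8855
MRP = 11.1% − 1.7% = 9.40%
E(R) = R_f + β × MRP = 1.7% + 1.8855 × 9.4% = 19.42%

19.42%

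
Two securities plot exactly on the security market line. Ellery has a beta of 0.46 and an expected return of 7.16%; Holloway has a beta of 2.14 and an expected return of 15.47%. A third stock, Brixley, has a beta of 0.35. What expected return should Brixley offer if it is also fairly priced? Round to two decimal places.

MRP (SML slope) = (15.47% − 7.16%) / (2.14 − 0.46) = 8.31% / 1.68 = 4.9464%
R_f (intercept) = 7.16% − 0.46 × 4.9464% = 4.8847%
E(R_Brixley) = R_f + β × MRP = 4.8847% + 0.35 × 4.9464% = 6.62%

6.62%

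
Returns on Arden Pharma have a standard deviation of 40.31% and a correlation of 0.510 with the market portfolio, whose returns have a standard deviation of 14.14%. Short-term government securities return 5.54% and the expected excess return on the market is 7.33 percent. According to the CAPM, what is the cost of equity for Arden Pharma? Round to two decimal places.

16.20%

β = ρ × σ_i / σ_m = 0.510 × 40.31% / 14.14% = 1.4539
E(R) = 5.54% + 1.4539 × 7.33% = 16.20%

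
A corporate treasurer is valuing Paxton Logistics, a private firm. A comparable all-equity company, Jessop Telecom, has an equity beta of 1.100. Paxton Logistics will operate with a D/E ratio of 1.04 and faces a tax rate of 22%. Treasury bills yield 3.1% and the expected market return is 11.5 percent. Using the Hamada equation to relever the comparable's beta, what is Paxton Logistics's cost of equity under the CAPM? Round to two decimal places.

β_L = β_U × [1 + (1 − t)(D/E)] = 1.100 × [1 + (1 − 0.22) × 1.04]
    = 1.100 × [1 + 0.78 × 1.04] = 1.100 × 1.8112 = 1.9923
MRP = 11.5% − 3.1% = 8.40%
E(R) = R_f + β_L × MRP = 3.1% + 1.9923 × 8.4% = 19.84%

19.84%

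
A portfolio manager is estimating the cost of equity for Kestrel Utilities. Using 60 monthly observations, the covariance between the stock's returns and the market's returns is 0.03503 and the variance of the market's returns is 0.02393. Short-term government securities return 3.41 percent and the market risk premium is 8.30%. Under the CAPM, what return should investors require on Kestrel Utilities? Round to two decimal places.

β = Cov(R_i, R_m) / Var(R_m) = 0.03503 / 0.02393 = 1.4639
E(R) = R_f + β × MRP = 3.41% + 1.4639 × 8.30% = 15.56%

15.56%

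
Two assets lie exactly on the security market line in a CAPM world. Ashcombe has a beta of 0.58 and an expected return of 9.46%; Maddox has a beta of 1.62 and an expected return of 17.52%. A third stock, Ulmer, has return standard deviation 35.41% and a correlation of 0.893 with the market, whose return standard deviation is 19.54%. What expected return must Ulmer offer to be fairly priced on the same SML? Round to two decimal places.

MRP = (17.52% − 9.46%) / (1.62 − 0.58) = 7.7500%
R_f = 9.46% − 0.58 × 7.7500% = 4.9650%
β_Ulmer = ρ·σ_i/σ_m = 0.893 × 35.41 / 19.54 = 1.6183
E(R_Ulmer) = R_f + β × MRP = 4.9650% + 1.6183 × 7.7500% = 17.51%

17.51%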